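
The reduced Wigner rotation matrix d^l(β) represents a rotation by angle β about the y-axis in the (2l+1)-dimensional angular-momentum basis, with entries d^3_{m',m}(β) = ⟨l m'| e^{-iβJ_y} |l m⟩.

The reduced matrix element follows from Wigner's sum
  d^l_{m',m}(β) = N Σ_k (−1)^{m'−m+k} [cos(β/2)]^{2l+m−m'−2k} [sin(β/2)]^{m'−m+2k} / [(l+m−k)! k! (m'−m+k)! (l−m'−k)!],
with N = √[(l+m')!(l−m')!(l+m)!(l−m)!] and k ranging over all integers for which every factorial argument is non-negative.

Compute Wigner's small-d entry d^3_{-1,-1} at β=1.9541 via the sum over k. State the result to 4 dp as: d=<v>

d=0.3786

d^3_{-1,-1}(β=1.9541) via Wigner's sum:
Half-angle: c=0.559470, s=0.828851. N=√(2·24·2·24)=48.000000
Admissible k: 0..2 (factorial args all ≥0)
  k=0: (−1)^0·48.0000/(48)·0.5595^6·0.8289^0 = +0.030666
  k=1: (−1)^1·48.0000/(6)·0.5595^4·0.8289^2 = -0.538456
  k=2: (−1)^2·48.0000/(8)·0.5595^2·0.8289^4 = +0.886359
d^3_{-1,-1}(1.9541) = +0.030666 -0.538456 +0.886359 = +0.378570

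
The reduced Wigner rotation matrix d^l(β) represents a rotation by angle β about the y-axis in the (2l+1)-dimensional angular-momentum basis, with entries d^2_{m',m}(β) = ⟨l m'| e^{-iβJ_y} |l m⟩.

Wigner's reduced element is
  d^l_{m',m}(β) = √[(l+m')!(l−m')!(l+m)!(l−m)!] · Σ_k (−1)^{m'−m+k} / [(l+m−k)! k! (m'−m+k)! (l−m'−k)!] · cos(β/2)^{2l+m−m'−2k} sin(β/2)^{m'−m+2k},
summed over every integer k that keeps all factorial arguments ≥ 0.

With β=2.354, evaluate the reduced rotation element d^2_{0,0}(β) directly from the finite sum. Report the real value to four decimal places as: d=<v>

d^2_{0,0}(β=2.354) via Wigner's sum:
c=cos(2.354/2)=0.383697, s=sin(2.354/2)=0.923459; N=√[2·2·2·2]=4.000000
k: max(0,(0)−(0))=0 … min(2+(0),2−(0))=2
  k=0: (−1)^0·4.0000/(4)·0.3837^4·0.9235^0 = +0.021675
  k=1: (−1)^1·4.0000/(1)·0.3837^2·0.9235^2 = -0.502194
  k=2: (−1)^2·4.0000/(4)·0.3837^0·0.9235^4 = +0.727228
d^2_{0,0}(2.354) = +0.021675 -0.502194 +0.727228 = +0.246708

d=0.2467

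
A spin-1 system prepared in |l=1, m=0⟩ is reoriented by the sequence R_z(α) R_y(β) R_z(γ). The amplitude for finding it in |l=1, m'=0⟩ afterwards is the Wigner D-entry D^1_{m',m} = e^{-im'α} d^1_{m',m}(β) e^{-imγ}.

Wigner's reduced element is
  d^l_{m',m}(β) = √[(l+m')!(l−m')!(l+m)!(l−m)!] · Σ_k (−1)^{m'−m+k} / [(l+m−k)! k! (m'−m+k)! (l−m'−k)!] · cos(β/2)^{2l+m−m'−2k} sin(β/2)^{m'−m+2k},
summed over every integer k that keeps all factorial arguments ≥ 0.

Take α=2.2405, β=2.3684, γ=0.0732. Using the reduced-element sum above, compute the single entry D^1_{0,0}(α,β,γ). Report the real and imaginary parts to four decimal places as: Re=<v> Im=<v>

Re=-0.7157 Im=0.0000

Split into d^1_{0,0}(β=2.3684) × two z-phases.
With c≡cos(β/2)=0.377038 and s≡sin(β/2)=0.926198, N=[1·1·1·1]^{1/2}=1.000000
Admissible k: 0..1 (factorial args all ≥0)
  k=0: (−1)^0·1.0000/(1)·0.3770^2·0.9262^0 = +0.142158
  k=1: (−1)^1·1.0000/(1)·0.3770^0·0.9262^2 = -0.857842
d^1_{0,0}(2.3684) = +0.142158 -0.857842 = -0.715684
D = (+1.000000+0.000000i)·(-0.715684)·(+1.000000+0.000000i) = -0.715684+0.000000i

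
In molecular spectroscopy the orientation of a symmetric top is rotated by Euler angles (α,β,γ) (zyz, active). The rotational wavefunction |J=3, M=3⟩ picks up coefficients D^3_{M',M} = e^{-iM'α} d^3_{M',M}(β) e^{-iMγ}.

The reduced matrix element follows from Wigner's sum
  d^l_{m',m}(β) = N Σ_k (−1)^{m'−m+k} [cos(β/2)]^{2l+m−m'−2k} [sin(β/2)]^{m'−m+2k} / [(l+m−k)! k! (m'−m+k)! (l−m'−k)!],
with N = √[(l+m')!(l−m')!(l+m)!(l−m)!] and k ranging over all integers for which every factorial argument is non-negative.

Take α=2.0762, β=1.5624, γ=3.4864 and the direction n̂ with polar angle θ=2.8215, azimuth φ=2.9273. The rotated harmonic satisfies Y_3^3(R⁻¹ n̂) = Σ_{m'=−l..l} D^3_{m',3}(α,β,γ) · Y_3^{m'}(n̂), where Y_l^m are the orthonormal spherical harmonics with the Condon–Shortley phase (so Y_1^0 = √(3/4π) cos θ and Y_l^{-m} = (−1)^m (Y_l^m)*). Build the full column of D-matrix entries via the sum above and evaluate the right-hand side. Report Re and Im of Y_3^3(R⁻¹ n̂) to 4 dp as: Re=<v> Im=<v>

Re=0.3747 Im=-0.1171

Need the full column D^3_{m',3} for m'=−3..3 at α=2.0762, β=1.5624, γ=3.4864.
cos(β/2)=0.710069, sin(β/2)=0.704132
d^3_{-3,3}: single k=6 term ⇒ +0.121878;  D = -0.056474+0.108004i
d^3_{-2,3}: single k=5 term ⇒ +0.301056;  D = +0.300972-0.007109i
d^3_{-1,3}: single k=4 term ⇒ +0.480024;  D = -0.242262-0.414406i
d^3_{0,3}: single k=3 term ⇒ +0.558958;  D = -0.285640+0.480462i
d^3_{1,3}: single k=2 term ⇒ +0.488153;  D = +0.487919+0.015116i
d^3_{2,3}: single k=1 term ⇒ +0.311338;  D = -0.142230-0.276952i
d^3_{3,3}: single k=0 term ⇒ +0.128175;  D = -0.071414+0.106437i
Y_3^{m'}(θ=2.8215,φ=2.9273) and Σ D·Y over m':
  (-0.0565+0.1080i)·(-0.0104-0.0078i)  (+0.3010-0.0071i)·(-0.0874-0.0399i)  (-0.2423-0.4144i)·(-0.3483-0.0758i)  (-0.2856+0.4805i)·(-0.5331+0.0000i)  (+0.4879+0.0151i)·(+0.3483-0.0758i)  (-0.1422-0.2770i)·(-0.0874+0.0399i)  (-0.0714+0.1064i)·(+0.0104-0.0078i)
Y_3^3(R⁻¹ n̂) = +0.374725-0.117055i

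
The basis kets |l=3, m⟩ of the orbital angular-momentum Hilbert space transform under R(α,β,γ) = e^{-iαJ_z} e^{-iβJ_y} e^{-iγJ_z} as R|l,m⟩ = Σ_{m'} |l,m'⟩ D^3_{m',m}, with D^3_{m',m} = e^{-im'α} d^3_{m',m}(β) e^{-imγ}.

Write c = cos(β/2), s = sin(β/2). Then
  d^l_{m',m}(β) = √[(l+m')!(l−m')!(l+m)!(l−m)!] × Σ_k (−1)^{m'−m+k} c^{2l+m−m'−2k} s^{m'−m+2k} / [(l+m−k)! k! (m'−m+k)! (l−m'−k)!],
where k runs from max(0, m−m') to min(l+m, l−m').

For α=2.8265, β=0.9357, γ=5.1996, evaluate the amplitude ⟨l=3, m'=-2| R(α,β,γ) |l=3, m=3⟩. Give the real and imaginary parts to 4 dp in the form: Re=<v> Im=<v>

Split into d^3_{-2,3}(β=0.9357) × two z-phases.
c=cos(0.9357/2)=0.892540, s=sin(0.9357/2)=0.450968; N=√[1·120·720·1]=293.938769
k: max(0,(3)−(-2))=5 … min(3+(3),3−(-2))=5
  k=5: (−1)^0·293.9388/(120)·0.8925^1·0.4510^5 = +0.040779
d^3_{-2,3}(0.9357) = +0.040779
D = (+0.807918-0.589294i)·(+0.040779)·(-0.994048-0.108947i) = -0.035368+0.020298i

Re=-0.0354 Im=0.0203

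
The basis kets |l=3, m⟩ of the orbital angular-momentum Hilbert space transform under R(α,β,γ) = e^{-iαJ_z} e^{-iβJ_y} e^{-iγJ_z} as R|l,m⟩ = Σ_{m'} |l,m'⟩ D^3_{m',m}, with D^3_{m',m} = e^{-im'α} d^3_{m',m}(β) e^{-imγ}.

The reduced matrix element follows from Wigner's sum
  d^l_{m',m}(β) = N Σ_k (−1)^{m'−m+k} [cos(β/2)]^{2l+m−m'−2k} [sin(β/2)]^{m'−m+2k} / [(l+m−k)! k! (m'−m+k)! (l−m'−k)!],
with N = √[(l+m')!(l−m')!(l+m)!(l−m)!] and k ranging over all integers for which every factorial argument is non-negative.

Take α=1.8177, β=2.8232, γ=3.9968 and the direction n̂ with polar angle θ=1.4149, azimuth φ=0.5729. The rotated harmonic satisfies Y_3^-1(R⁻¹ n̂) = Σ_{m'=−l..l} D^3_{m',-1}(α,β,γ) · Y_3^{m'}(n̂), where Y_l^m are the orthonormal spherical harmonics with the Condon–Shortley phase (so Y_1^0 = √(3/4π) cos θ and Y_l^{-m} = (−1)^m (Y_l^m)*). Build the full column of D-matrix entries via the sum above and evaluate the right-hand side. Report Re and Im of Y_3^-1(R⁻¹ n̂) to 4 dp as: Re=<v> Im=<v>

Need the full column D^3_{m',-1} for m'=−3..3 at α=1.8177, β=2.8232, γ=3.9968.
cos(β/2)=0.158525, sin(β/2)=0.987355
d^3_{-3,-1}: single k=2 term ⇒ +0.002384;  D = -0.002384-0.000060i
d^3_{-2,-1}: k∈[1..2] ⇒ +0.000313 -0.024252 = -0.023939;  D = -0.005266-0.023353i
d^3_{-1,-1}: k∈[0..2] ⇒ +0.000016 -0.004925 +0.143298 = +0.138388;  D = +0.123465-0.062512i
d^3_{0,-1}: k∈[0..2] ⇒ -0.000342 +0.039850 -0.515293 = -0.475786;  D = +0.312145+0.359079i
d^3_{1,-1}: k∈[0..2] ⇒ +0.003694 -0.191063 +0.926488 = +0.739119;  D = -0.422389+0.606535i
d^3_{2,-1}: k∈[0..1] ⇒ -0.024252 +0.470396 = +0.446144;  D = +0.417325+0.157750i
d^3_{3,-1}: single k=0 term ⇒ +0.092498;  D = +0.010568-0.091893i
Y_3^{m'}(θ=1.4149,φ=0.5729) and Σ D·Y over m':
  (-0.0024-0.0001i)·(-0.0593-0.3978i)  (-0.0053-0.0234i)·(+0.0638-0.1411i)  (+0.1235-0.0625i)·(-0.2359+0.1522i)  (+0.3121+0.3591i)·(-0.1668+0.0000i)  (-0.4224+0.6065i)·(+0.2359+0.1522i)  (+0.4173+0.1577i)·(+0.0638+0.1411i)  (+0.0106-0.0919i)·(+0.0593-0.3978i)
Y_3^-1(R⁻¹ n̂) = -0.298727+0.111954i

Re=-0.2987 Im=0.1120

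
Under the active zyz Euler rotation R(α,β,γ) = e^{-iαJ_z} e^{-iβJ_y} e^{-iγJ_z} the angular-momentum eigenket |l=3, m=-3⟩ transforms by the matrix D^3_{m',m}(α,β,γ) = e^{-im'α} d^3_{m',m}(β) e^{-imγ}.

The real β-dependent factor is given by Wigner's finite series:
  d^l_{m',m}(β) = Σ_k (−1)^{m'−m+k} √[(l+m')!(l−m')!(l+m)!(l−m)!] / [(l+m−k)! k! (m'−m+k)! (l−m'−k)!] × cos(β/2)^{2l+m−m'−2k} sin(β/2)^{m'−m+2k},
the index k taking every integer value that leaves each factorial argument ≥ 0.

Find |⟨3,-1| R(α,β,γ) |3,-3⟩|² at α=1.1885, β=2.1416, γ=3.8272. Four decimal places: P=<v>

P=0.0248

First d^3_{-1,-3}(β=2.1416), then the phase factors e^{-i(-1)α} and e^{-i(-3)γ}:
c=cos(2.1416/2)=0.479422, s=sin(2.1416/2)=0.877584; N=√[2·24·1·720]=185.903201
k: max(0,(-3)−(-1))=0 … min(3+(-3),3−(-1))=0
  k=0: (−1)^2·185.9032/(48)·0.4794^4·0.8776^2 = +0.157578
d^3_{-1,-3}(2.1416) = +0.157578
|D^3_{-1,-3}|² = |d^3_{-1,-3}(β)|² = (+0.157578)² = 0.024831 (the z-rotation phases have unit modulus)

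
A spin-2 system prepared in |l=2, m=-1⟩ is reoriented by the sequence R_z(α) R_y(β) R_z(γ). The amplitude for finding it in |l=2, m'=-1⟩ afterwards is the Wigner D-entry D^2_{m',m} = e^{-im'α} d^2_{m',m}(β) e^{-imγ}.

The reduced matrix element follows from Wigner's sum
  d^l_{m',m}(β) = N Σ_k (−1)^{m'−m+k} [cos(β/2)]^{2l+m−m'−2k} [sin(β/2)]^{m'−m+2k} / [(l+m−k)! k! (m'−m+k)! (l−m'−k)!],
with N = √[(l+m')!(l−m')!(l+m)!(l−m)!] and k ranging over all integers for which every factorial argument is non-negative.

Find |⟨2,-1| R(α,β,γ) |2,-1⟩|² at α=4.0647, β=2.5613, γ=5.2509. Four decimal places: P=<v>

P=0.0479

D^2_{-1,-1}(4.0647,2.5613,5.2509) = e^{-i·-1·4.0647}·d^2_{-1,-1}(2.5613)·e^{-i·-1·5.2509}. Compute d first:
With c≡cos(β/2)=0.286092 and s≡sin(β/2)=0.958202, N=[1·6·1·6]^{1/2}=6.000000
The bounds max(0,m−m')=0 and min(l+m,l−m')=1 give 2 terms
  k=0: (−1)^0·6.0000/(6)·0.2861^4·0.9582^0 = +0.006699
  k=1: (−1)^1·6.0000/(2)·0.2861^2·0.9582^2 = -0.225449
d^2_{-1,-1}(2.5613) = +0.006699 -0.225449 = -0.218750
|D^2_{-1,-1}|² = |d^2_{-1,-1}(β)|² = (-0.218750)² = 0.047851 (the z-rotation phases have unit modulus)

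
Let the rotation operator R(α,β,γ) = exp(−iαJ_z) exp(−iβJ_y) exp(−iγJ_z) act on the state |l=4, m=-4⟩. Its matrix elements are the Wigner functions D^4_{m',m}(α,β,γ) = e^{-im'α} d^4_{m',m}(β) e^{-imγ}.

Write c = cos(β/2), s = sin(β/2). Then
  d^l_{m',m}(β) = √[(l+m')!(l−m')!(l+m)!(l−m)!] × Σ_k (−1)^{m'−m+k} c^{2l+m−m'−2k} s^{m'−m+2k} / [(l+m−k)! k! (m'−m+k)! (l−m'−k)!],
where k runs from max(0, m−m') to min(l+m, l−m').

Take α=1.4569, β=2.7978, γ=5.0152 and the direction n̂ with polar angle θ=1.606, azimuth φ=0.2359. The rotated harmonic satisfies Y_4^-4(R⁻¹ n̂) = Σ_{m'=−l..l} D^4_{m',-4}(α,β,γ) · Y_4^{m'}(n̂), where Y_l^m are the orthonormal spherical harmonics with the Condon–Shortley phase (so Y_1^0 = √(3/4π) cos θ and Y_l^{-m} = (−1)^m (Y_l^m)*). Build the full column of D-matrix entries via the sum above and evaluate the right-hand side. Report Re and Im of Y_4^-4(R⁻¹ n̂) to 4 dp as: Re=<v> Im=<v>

Need the full column D^4_{m',-4} for m'=−4..4 at α=1.4569, β=2.7978, γ=5.0152.
cos(β/2)=0.171051, sin(β/2)=0.985262
d^4_{-4,-4}: single k=0 term ⇒ +0.000001;  D = +0.000001+0.000001i
d^4_{-3,-4}: single k=0 term ⇒ -0.000012;  D = -0.000009+0.000008i
d^4_{-2,-4}: single k=0 term ⇒ +0.000129;  D = -0.000071-0.000107i
d^4_{-1,-4}: single k=0 term ⇒ -0.001048;  D = +0.000933-0.000478i
d^4_{0,-4}: single k=0 term ⇒ +0.006749;  D = +0.002375+0.006318i
d^4_{1,-4}: single k=0 term ⇒ -0.034772;  D = -0.033728+0.008456i
d^4_{2,-4}: single k=0 term ⇒ +0.141625;  D = -0.018607-0.140398i
d^4_{3,-4}: single k=0 term ⇒ -0.436047;  D = +0.435977-0.007789i
d^4_{4,-4}: single k=0 term ⇒ +0.888003;  D = -0.085147+0.883911i
Y_4^{m'}(θ=1.606,φ=0.2359) and Σ D·Y over m':
  (+0.0000+0.0000i)·(+0.2591-0.3574i)  (-0.0000+0.0000i)·(-0.0334+0.0286i)  (-0.0001-0.0001i)·(-0.2950+0.1505i)  (+0.0009-0.0005i)·(+0.0484-0.0116i)  (+0.0024+0.0063i)·(+0.3134+0.0000i)  (-0.0337+0.0085i)·(-0.0484-0.0116i)  (-0.0186-0.1404i)·(-0.2950-0.1505i)  (+0.4360-0.0078i)·(+0.0334+0.0286i)  (-0.0851+0.8839i)·(+0.2591+0.3574i)
Y_4^-4(R⁻¹ n̂) = -0.336290+0.256935i

Re=-0.3363 Im=0.2569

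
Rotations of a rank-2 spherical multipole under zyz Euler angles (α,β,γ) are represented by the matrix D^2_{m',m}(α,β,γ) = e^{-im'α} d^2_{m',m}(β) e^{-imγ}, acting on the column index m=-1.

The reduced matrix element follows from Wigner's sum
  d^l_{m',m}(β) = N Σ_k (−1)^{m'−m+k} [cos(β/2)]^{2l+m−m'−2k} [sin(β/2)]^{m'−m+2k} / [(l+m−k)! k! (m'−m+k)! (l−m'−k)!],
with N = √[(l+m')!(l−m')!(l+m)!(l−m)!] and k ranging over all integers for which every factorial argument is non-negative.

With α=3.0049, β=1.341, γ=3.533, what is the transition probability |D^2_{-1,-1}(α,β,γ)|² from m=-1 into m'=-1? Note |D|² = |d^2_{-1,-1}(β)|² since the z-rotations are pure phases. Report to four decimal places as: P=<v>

P=0.1117

D^2_{-1,-1}(3.0049,1.341,3.533) = e^{-i·-1·3.0049}·d^2_{-1,-1}(1.341)·e^{-i·-1·3.533}. Compute d first:
With c≡cos(β/2)=0.783511 and s≡sin(β/2)=0.621378, N=[1·6·1·6]^{1/2}=6.000000
k: max(0,(-1)−(-1))=0 … min(2+(-1),2−(-1))=1
  k=0: (−1)^0·6.0000/(6)·0.7835^4·0.6214^0 = +0.376860
  k=1: (−1)^1·6.0000/(2)·0.7835^2·0.6214^2 = -0.711087
d^2_{-1,-1}(1.341) = +0.376860 -0.711087 = -0.334227
|D^2_{-1,-1}|² = |d^2_{-1,-1}(β)|² = (-0.334227)² = 0.111708 (the z-rotation phases have unit modulus)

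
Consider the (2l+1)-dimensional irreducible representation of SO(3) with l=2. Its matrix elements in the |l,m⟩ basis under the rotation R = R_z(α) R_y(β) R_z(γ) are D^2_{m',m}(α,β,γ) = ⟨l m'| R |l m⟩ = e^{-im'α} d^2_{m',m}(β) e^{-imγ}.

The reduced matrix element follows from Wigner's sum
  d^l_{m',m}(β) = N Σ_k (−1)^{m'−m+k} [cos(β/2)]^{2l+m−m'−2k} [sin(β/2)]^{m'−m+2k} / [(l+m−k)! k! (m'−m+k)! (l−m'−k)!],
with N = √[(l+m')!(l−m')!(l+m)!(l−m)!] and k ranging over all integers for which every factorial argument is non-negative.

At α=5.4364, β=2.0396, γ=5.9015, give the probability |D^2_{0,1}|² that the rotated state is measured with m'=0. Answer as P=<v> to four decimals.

D^2_{0,1}(5.4364,2.0396,5.9015) = e^{-i·0·5.4364}·d^2_{0,1}(2.0396)·e^{-i·1·5.9015}. Compute d first:
With c≡cos(β/2)=0.523536 and s≡sin(β/2)=0.852003, N=[2·2·6·1]^{1/2}=4.898979
The bounds max(0,m−m')=1 and min(l+m,l−m')=2 give 2 terms
  k=1: (−1)^0·4.8990/(2)·0.5235^3·0.8520^1 = +0.299473
  k=2: (−1)^1·4.8990/(2)·0.5235^1·0.8520^3 = -0.793134
d^2_{0,1}(2.0396) = +0.299473 -0.793134 = -0.493661
|D^2_{0,1}|² = |d^2_{0,1}(β)|² = (-0.493661)² = 0.243701 (the z-rotation phases have unit modulus)

P=0.2437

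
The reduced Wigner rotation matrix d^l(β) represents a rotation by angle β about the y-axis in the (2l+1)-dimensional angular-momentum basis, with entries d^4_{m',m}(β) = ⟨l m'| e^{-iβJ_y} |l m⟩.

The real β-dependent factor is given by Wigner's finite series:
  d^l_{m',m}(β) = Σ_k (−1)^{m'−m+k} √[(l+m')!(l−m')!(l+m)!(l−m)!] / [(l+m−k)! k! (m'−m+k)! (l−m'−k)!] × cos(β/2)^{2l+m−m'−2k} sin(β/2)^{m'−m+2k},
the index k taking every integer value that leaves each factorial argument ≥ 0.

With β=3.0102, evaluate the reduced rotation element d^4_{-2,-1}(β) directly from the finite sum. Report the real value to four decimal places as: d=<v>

d^4_{-2,-1}(β=3.0102) via Wigner's sum:
c=cos(3.0102/2)=0.065649, s=sin(3.0102/2)=0.997843; N=√[2·720·6·120]=1018.233765
k∈{1,2,3} keeps every argument non-negative
  k=1: (−1)^0·1018.2338/(240)·0.0656^7·0.9978^1 = +0.000000
  k=2: (−1)^1·1018.2338/(48)·0.0656^5·0.9978^3 = -0.000026
  k=3: (−1)^2·1018.2338/(72)·0.0656^3·0.9978^5 = +0.003958
d^4_{-2,-1}(3.0102) = +0.000000 -0.000026 +0.003958 = +0.003933

d=0.0039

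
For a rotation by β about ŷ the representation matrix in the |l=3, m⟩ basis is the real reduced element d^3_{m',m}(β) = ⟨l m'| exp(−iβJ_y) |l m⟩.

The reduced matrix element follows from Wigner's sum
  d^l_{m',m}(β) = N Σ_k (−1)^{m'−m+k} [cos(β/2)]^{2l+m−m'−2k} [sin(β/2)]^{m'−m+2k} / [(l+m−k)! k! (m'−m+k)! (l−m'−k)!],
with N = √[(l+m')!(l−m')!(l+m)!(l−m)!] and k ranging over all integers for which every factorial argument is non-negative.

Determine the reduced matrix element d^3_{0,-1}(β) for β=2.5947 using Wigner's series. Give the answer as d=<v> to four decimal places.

d^3_{0,-1}(β=2.5947) via Wigner's sum:
With c≡cos(β/2)=0.270051 and s≡sin(β/2)=0.962846, N=[6·6·2·24]^{1/2}=41.569219
Admissible k: 0..2 (factorial args all ≥0)
  k=0: (−1)^1·41.5692/(12)·0.2701^5·0.9628^1 = -0.004790
  k=1: (−1)^2·41.5692/(4)·0.2701^3·0.9628^3 = +0.182693
  k=2: (−1)^3·41.5692/(12)·0.2701^1·0.9628^5 = -0.774143
d^3_{0,-1}(2.5947) = -0.004790 +0.182693 -0.774143 = -0.596240

d=-0.5962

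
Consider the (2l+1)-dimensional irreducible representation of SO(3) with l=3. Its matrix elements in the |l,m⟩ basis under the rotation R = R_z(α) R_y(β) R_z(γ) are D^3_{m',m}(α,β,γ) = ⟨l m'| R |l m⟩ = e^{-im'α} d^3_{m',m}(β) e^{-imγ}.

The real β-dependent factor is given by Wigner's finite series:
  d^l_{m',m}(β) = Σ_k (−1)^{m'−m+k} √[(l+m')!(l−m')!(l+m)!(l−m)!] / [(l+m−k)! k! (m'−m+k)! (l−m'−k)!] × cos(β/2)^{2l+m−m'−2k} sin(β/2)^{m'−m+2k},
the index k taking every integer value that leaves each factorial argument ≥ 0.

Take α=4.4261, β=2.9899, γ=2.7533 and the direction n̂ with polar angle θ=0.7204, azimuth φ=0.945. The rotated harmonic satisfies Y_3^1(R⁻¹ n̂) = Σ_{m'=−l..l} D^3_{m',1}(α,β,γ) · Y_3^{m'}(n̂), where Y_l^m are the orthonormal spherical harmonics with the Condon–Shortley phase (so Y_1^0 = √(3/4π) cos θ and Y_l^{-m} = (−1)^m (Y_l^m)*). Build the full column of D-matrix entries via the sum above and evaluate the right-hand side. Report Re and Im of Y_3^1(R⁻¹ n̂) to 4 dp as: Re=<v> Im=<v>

Re=0.3079 Im=0.3179

Need the full column D^3_{m',1} for m'=−3..3 at α=4.4261, β=2.9899, γ=2.7533.
cos(β/2)=0.075774, sin(β/2)=0.997125
d^3_{-3,1}: single k=4 term ⇒ +0.021983;  D = -0.009967-0.019593i
d^3_{-2,1}: k∈[3..4] ⇒ +0.002728 -0.236193 = -0.233465;  D = -0.229511+0.042781i
d^3_{-1,1}: k∈[2..4] ⇒ +0.000197 -0.045407 +0.982874 = +0.937663;  D = -0.095479+0.932789i
d^3_{0,1}: k∈[1..3] ⇒ +0.000009 -0.004482 +0.258736 = +0.254262;  D = -0.235334-0.096266i
d^3_{1,1}: k∈[0..2] ⇒ +0.000000 -0.000262 +0.034055 = +0.033793;  D = +0.021106-0.026392i
d^3_{2,1}: k∈[0..1] ⇒ -0.000008 +0.002728 = +0.002720;  D = +0.001558+0.002230i
d^3_{3,1}: single k=0 term ⇒ +0.000127;  D = -0.000120+0.000040i
Y_3^{m'}(θ=0.7204,φ=0.945) and Σ D·Y over m':
  (-0.0100-0.0196i)·(-0.1142-0.0362i)  (-0.2295+0.0428i)·(-0.1049-0.3174i)  (-0.0955+0.9328i)·(+0.2278-0.3152i)  (-0.2353-0.0963i)·(-0.0493+0.0000i)  (+0.0211-0.0264i)·(-0.2278-0.3152i)  (+0.0016+0.0022i)·(-0.1049+0.3174i)  (-0.0001+0.0000i)·(+0.1142-0.0362i)
Y_3^1(R⁻¹ n̂) = +0.307942+0.317901i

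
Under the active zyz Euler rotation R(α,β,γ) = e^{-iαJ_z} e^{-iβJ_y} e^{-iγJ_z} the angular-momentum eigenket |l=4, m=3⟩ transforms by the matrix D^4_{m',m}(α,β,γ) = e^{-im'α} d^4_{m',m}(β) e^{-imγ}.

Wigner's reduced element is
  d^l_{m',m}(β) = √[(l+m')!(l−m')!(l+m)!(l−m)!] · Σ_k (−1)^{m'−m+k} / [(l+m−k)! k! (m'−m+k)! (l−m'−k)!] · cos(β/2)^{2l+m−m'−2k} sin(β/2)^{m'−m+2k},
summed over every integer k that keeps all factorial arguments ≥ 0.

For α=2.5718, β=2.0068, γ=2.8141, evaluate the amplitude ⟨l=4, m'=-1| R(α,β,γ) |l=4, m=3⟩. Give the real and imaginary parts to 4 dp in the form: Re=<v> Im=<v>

D^4_{-1,3}(2.5718,2.0068,2.8141) = e^{-i·-1·2.5718}·d^4_{-1,3}(2.0068)·e^{-i·3·2.8141}. Compute d first:
c=cos(2.0068/2)=0.537438, s=sin(2.0068/2)=0.843303; N=√[6·120·5040·1]=1904.940944
k∈{4,5} keeps every argument non-negative
  k=4: (−1)^0·1904.9409/(144)·0.5374^4·0.8433^4 = +0.558172
  k=5: (−1)^1·1904.9409/(240)·0.5374^2·0.8433^6 = -0.824574
d^4_{-1,3}(2.0068) = +0.558172 -0.824574 = -0.266402
Phases: e^{-i·(-1)·2.5718}=-0.842013+0.539457i, e^{-i·(3)·2.8141}=-0.554963-0.831875i ⇒ D=-0.244037-0.106846i

Re=-0.2440 Im=-0.1068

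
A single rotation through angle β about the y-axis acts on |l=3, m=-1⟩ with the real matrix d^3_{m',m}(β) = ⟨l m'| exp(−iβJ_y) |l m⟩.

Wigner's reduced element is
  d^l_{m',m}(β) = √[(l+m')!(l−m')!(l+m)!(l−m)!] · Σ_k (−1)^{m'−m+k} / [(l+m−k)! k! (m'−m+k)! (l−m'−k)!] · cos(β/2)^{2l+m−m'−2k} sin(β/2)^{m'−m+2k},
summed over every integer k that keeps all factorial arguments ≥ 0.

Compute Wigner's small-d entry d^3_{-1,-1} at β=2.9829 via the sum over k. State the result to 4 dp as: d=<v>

d^3_{-1,-1}(β=2.9829) via Wigner's sum:
With c≡cos(β/2)=0.079263 and s≡sin(β/2)=0.996854, N=[2·24·2·24]^{1/2}=48.000000
The bounds max(0,m−m')=0 and min(l+m,l−m')=2 give 3 terms
  k=0: (−1)^0·48.0000/(48)·0.0793^6·0.9969^0 = +0.000000
  k=1: (−1)^1·48.0000/(6)·0.0793^4·0.9969^2 = -0.000314
  k=2: (−1)^2·48.0000/(8)·0.0793^2·0.9969^4 = +0.037224
d^3_{-1,-1}(2.9829) = +0.000000 -0.000314 +0.037224 = +0.036910

d=0.0369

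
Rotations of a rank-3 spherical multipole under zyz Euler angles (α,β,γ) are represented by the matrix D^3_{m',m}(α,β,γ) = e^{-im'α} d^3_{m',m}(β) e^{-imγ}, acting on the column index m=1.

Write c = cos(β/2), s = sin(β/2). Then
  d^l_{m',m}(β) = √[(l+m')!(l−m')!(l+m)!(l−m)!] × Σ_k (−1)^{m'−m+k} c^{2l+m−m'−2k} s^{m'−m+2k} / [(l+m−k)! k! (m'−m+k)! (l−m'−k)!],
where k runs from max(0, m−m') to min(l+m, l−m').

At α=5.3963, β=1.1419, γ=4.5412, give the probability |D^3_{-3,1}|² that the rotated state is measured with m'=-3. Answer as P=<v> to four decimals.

P=0.0547

D^3_{-3,1}(5.3963,1.1419,4.5412) = e^{-i·-3·5.3963}·d^3_{-3,1}(1.1419)·e^{-i·1·4.5412}. Compute d first:
c=cos(1.1419/2)=0.841388, s=sin(1.1419/2)=0.540432; N=√[1·720·24·2]=185.903201
k: max(0,(1)−(-3))=4 … min(3+(1),3−(-3))=4
  k=4: (−1)^0·185.9032/(48)·0.8414^2·0.5404^4 = +0.233884
d^3_{-3,1}(1.1419) = +0.233884
|D^3_{-3,1}|² = |d^3_{-3,1}(β)|² = (+0.233884)² = 0.054702 (the z-rotation phases have unit modulus)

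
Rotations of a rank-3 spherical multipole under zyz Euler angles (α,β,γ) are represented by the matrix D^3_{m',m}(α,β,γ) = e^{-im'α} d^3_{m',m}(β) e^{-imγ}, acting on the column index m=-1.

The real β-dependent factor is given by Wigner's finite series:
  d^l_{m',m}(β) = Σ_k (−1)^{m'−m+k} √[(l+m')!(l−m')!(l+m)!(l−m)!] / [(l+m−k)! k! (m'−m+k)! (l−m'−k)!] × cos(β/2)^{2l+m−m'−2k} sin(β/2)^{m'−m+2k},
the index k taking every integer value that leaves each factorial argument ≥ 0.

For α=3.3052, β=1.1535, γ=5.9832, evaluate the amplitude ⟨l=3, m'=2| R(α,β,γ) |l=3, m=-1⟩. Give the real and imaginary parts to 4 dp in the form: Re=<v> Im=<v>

Re=-0.3856 Im=0.2795

Split into d^3_{2,-1}(β=1.1535) × two z-phases.
With c≡cos(β/2)=0.838239 and s≡sin(β/2)=0.545303, N=[120·1·2·24]^{1/2}=75.894664
k∈{0,1} keeps every argument non-negative
  k=0: (−1)^3·75.8947/(12)·0.8382^3·0.5453^3 = -0.604013
  k=1: (−1)^4·75.8947/(24)·0.8382^1·0.5453^5 = +0.127807
d^3_{2,-1}(1.1535) = -0.604013 +0.127807 = -0.476206
Attach z-rotation phases: D = e^{-i(2)(3.3052)}·(-0.476206)·e^{-i(-1)(5.9832)} = -0.385572+0.279476i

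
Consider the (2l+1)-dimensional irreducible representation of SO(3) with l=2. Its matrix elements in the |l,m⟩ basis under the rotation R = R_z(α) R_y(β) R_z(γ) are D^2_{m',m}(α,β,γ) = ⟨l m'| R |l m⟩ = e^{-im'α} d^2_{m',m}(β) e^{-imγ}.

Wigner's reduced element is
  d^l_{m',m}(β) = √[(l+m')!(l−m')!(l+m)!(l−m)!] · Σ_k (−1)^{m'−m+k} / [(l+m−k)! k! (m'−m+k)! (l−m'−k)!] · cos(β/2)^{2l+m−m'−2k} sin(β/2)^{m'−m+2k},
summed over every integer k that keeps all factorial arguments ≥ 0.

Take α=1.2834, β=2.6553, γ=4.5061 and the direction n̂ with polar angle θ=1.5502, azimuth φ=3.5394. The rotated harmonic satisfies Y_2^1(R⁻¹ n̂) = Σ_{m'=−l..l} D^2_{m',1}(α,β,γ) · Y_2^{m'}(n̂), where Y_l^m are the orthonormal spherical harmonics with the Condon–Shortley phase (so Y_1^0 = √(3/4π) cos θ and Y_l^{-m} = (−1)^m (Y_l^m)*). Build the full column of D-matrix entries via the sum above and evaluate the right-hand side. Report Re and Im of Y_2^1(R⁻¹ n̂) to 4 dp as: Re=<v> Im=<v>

Re=-0.2111 Im=0.0920

Need the full column D^2_{m',1} for m'=−2..2 at α=1.2834, β=2.6553, γ=4.5061.
cos(β/2)=0.240758, sin(β/2)=0.970585
d^2_{-2,1}: single k=3 term ⇒ +0.440262;  D = -0.158591-0.410706i
d^2_{-1,1}: k∈[2..3] ⇒ +0.163813 -0.887431 = -0.723618;  D = +0.721239-0.058626i
d^2_{0,1}: k∈[1..2] ⇒ +0.033178 -0.539208 = -0.506031;  D = +0.103650-0.495302i
d^2_{1,1}: k∈[0..1] ⇒ +0.003360 -0.163813 = -0.160453;  D = -0.141294-0.076035i
d^2_{2,1}: single k=0 term ⇒ -0.027090;  D = -0.019072+0.019238i
Y_2^{m'}(θ=1.5502,φ=3.5394) and Σ D·Y over m':
  (-0.1586-0.4107i)·(+0.2702-0.2758i)  (+0.7212-0.0586i)·(-0.0147+0.0062i)  (+0.1036-0.4953i)·(-0.3150+0.0000i)  (-0.1413-0.0760i)·(+0.0147+0.0062i)  (-0.0191+0.0192i)·(+0.2702+0.2758i)
Y_2^1(R⁻¹ n̂) = -0.211053+0.092031i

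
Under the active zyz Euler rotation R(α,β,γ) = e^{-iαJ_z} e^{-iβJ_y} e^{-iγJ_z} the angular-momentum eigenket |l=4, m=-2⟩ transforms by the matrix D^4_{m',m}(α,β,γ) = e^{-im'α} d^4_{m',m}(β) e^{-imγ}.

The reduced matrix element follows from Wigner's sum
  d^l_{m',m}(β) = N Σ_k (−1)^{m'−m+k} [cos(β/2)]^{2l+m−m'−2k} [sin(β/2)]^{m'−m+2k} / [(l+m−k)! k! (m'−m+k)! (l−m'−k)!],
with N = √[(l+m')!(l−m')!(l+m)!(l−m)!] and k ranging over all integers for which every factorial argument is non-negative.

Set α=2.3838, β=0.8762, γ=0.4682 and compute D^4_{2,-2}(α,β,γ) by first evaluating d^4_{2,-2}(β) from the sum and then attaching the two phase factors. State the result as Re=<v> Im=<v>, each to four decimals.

Re=-0.2086 Im=0.1720

First d^4_{2,-2}(β=0.8762), then the phase factors e^{-i(2)α} and e^{-i(-2)γ}:
c=cos(0.8762/2)=0.905559, s=sin(0.8762/2)=0.424220; N=√[720·2·2·720]=1440.000000
The bounds max(0,m−m')=0 and min(l+m,l−m')=2 give 3 terms
  k=0: (−1)^4·1440.0000/(96)·0.9056^4·0.4242^4 = +0.326680
  k=1: (−1)^5·1440.0000/(120)·0.9056^2·0.4242^6 = -0.057353
  k=2: (−1)^6·1440.0000/(1440)·0.9056^0·0.4242^8 = +0.001049
d^4_{2,-2}(0.8762) = +0.326680 -0.057353 +0.001049 = +0.270375
D = (+0.055183+0.998476i)·(+0.270375)·(+0.592691+0.805430i) = -0.208593+0.172022i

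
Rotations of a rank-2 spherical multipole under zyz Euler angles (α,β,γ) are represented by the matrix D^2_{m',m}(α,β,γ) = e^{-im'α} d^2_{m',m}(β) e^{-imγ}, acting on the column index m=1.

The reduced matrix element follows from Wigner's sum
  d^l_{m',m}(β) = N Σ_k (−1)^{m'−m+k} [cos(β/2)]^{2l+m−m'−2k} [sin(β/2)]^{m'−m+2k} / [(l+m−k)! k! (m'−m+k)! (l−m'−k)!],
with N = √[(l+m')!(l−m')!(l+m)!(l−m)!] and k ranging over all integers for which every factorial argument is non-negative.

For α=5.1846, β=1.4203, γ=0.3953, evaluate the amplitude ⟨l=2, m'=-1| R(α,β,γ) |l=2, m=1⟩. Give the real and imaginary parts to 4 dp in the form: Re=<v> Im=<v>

Re=0.0425 Im=-0.5509

First d^2_{-1,1}(β=1.4203), then the phase factors e^{-i(-1)α} and e^{-i(1)γ}:
With c≡cos(β/2)=0.758264 and s≡sin(β/2)=0.651948, N=[1·6·6·1]^{1/2}=6.000000
Admissible k: 2..3 (factorial args all ≥0)
  k=2: (−1)^0·6.0000/(2)·0.7583^2·0.6519^2 = +0.733141
  k=3: (−1)^1·6.0000/(6)·0.7583^0·0.6519^4 = -0.180655
d^2_{-1,1}(1.4203) = +0.733141 -0.180655 = +0.552486
Phases: e^{-i·(-1)·5.1846}=+0.454856-0.890565i, e^{-i·(1)·0.3953}=+0.922881-0.385085i ⇒ D=+0.042450-0.550853i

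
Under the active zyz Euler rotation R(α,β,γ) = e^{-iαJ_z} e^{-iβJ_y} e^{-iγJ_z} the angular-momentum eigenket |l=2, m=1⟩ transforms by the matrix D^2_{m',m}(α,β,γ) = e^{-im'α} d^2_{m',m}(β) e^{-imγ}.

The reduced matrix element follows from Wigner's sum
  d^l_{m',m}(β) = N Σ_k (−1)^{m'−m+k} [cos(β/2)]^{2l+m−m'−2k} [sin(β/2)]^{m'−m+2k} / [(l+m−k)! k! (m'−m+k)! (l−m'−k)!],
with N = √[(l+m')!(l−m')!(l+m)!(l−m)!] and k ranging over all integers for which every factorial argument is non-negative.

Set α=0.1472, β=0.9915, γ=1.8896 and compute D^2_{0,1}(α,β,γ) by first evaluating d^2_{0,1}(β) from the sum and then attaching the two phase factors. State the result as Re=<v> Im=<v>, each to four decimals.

Re=-0.1759 Im=-0.5328

Split into d^2_{0,1}(β=0.9915) × two z-phases.
Half-angle: c=0.879612, s=0.475691. N=√(2·2·6·1)=4.898979
k∈{1,2} keeps every argument non-negative
  k=1: (−1)^0·4.8990/(2)·0.8796^3·0.4757^1 = +0.793003
  k=2: (−1)^1·4.8990/(2)·0.8796^1·0.4757^3 = -0.231923
d^2_{0,1}(0.9915) = +0.793003 -0.231923 = +0.561080
D = (+1.000000+0.000000i)·(+0.561080)·(-0.313431-0.949611i) = -0.175860-0.532808i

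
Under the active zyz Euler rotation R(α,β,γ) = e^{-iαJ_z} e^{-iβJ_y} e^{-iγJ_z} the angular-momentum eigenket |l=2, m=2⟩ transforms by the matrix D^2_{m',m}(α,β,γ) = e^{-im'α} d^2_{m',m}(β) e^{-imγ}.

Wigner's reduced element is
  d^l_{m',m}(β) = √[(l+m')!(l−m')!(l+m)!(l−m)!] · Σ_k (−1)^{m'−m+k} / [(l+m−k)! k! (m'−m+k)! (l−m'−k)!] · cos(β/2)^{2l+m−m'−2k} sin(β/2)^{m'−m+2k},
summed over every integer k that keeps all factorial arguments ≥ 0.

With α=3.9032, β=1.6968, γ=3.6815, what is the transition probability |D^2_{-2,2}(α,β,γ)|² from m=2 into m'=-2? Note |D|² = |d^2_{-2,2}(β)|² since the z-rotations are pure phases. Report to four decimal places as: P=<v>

P=0.1004

First d^2_{-2,2}(β=1.6968), then the phase factors e^{-i(-2)α} and e^{-i(2)γ}:
c=cos(1.6968/2)=0.661184, s=sin(1.6968/2)=0.750223; N=√[1·24·24·1]=24.000000
k: max(0,(2)−(-2))=4 … min(2+(2),2−(-2))=4
  k=4: (−1)^0·24.0000/(24)·0.6612^0·0.7502^4 = +0.316784
d^2_{-2,2}(1.6968) = +0.316784
|D^2_{-2,2}|² = |d^2_{-2,2}(β)|² = (+0.316784)² = 0.100352 (the z-rotation phases have unit modulus)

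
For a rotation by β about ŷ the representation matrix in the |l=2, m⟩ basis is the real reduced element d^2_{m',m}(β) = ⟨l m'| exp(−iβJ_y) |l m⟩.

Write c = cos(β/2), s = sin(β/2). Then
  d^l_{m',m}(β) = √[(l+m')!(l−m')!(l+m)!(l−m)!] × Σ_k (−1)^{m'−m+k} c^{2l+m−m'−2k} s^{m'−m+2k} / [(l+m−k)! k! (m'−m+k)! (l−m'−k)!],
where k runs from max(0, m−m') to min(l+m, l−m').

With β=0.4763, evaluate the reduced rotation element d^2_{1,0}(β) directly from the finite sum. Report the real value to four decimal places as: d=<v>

d^2_{1,0}(β=0.4763) via Wigner's sum:
With c≡cos(β/2)=0.971776 and s≡sin(β/2)=0.235905, N=[6·1·2·2]^{1/2}=4.898979
k∈{0,1} keeps every argument non-negative
  k=0: (−1)^1·4.8990/(2)·0.9718^3·0.2359^1 = -0.530288
  k=1: (−1)^2·4.8990/(2)·0.9718^1·0.2359^3 = +0.031250
d^2_{1,0}(0.4763) = -0.530288 +0.031250 = -0.499038

d=-0.4990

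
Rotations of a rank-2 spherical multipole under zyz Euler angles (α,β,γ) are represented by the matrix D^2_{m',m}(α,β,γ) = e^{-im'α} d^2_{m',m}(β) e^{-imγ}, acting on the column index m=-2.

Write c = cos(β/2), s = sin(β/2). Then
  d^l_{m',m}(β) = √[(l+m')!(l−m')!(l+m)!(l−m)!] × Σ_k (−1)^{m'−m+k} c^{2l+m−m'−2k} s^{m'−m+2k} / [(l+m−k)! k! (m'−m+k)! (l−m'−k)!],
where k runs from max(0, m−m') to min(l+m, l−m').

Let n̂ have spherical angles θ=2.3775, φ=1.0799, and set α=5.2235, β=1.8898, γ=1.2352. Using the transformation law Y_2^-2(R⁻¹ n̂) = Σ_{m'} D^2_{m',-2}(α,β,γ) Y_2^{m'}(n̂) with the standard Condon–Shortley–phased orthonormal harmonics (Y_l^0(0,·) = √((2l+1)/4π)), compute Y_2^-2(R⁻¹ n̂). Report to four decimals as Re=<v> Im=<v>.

Need the full column D^2_{m',-2} for m'=−2..2 at α=5.2235, β=1.8898, γ=1.2352.
cos(β/2)=0.585824, sin(β/2)=0.810438
d^2_{-2,-2}: single k=0 term ⇒ +0.117779;  D = +0.110597+0.040500i
d^2_{-1,-2}: single k=0 term ⇒ -0.325875;  D = -0.051944-0.321709i
d^2_{0,-2}: single k=0 term ⇒ +0.552141;  D = -0.432371+0.343388i
d^2_{1,-2}: single k=0 term ⇒ -0.623673;  D = +0.577198+0.236244i
d^2_{2,-2}: single k=0 term ⇒ +0.431400;  D = -0.052765-0.428161i
Y_2^{m'}(θ=2.3775,φ=1.0799) and Σ D·Y over m':
  (+0.1106+0.0405i)·(-0.1027-0.1538i)  (-0.0519-0.3217i)·(-0.1819+0.3404i)  (-0.4324+0.3434i)·(+0.1778+0.0000i)  (+0.5772+0.2362i)·(+0.1819+0.3404i)  (-0.0528-0.4282i)·(-0.1027+0.1538i)
Y_2^-2(R⁻¹ n̂) = +0.132769+0.356054i

Re=0.1328 Im=0.3561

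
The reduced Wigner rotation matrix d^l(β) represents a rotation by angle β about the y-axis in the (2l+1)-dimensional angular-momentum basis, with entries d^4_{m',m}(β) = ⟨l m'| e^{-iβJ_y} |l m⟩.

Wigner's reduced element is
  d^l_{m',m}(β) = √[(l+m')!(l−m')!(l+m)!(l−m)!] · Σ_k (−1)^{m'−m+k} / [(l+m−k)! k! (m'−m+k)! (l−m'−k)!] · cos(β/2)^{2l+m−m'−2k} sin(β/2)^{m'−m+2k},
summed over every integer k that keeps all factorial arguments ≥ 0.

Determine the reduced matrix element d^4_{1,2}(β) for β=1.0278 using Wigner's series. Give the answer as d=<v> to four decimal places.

d=-0.2018

d^4_{1,2}(β=1.0278) via Wigner's sum:
c=cos(1.0278/2)=0.870834, s=sin(1.0278/2)=0.491577; N=√[120·6·720·2]=1018.233765
Admissible k: 1..3 (factorial args all ≥0)
  k=1: (−1)^0·1018.2338/(240)·0.8708^7·0.4916^1 = +0.792092
  k=2: (−1)^1·1018.2338/(48)·0.8708^5·0.4916^3 = -1.261997
  k=3: (−1)^2·1018.2338/(72)·0.8708^3·0.4916^5 = +0.268090
d^4_{1,2}(1.0278) = +0.792092 -1.261997 +0.268090 = -0.201816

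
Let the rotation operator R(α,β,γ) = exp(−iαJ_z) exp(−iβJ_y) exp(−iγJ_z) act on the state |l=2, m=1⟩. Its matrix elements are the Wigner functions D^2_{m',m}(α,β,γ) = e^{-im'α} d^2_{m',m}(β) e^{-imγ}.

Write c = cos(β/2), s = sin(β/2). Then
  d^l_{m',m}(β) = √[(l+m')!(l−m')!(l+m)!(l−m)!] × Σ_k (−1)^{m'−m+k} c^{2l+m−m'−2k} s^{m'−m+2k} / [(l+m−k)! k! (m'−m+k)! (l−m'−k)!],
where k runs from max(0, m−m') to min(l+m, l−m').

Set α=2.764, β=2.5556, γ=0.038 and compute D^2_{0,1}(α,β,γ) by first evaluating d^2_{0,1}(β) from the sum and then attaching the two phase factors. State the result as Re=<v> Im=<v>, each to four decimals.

Split into d^2_{0,1}(β=2.5556) × two z-phases.
With c≡cos(β/2)=0.288822 and s≡sin(β/2)=0.957383, N=[2·2·6·1]^{1/2}=4.898979
k: max(0,(1)−(0))=1 … min(2+(1),2−(0))=2
  k=1: (−1)^0·4.8990/(2)·0.2888^3·0.9574^1 = +0.056501
  k=2: (−1)^1·4.8990/(2)·0.2888^1·0.9574^3 = -0.620816
d^2_{0,1}(2.5556) = +0.056501 -0.620816 = -0.564316
D = (+1.000000+0.000000i)·(-0.564316)·(+0.999278-0.037991i) = -0.563908+0.021439i

Re=-0.5639 Im=0.0214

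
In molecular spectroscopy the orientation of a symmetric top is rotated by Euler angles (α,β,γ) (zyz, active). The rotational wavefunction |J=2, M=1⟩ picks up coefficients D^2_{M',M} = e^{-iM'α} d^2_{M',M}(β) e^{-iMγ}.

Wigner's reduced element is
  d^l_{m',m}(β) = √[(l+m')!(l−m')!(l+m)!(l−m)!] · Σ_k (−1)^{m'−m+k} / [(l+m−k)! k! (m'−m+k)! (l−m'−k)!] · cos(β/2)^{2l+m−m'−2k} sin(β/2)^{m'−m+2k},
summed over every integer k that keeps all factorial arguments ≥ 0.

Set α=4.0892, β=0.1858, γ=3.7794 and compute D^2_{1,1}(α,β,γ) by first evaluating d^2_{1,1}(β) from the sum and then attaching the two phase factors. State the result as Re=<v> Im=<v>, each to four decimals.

Re=-0.0140 Im=-0.9572

First d^2_{1,1}(β=0.1858), then the phase factors e^{-i(1)α} and e^{-i(1)γ}:
c=cos(0.1858/2)=0.995688, s=sin(0.1858/2)=0.092766; N=√[6·1·6·1]=6.000000
k: max(0,(1)−(1))=0 … min(2+(1),2−(1))=1
  k=0: (−1)^0·6.0000/(6)·0.9957^4·0.0928^0 = +0.982863
  k=1: (−1)^1·6.0000/(2)·0.9957^2·0.0928^2 = -0.025595
d^2_{1,1}(0.1858) = +0.982863 -0.025595 = +0.957268
Phases: e^{-i·(1)·4.0892}=-0.583628+0.812021i, e^{-i·(1)·3.7794}=-0.803403+0.595435i ⇒ D=-0.013993-0.957166i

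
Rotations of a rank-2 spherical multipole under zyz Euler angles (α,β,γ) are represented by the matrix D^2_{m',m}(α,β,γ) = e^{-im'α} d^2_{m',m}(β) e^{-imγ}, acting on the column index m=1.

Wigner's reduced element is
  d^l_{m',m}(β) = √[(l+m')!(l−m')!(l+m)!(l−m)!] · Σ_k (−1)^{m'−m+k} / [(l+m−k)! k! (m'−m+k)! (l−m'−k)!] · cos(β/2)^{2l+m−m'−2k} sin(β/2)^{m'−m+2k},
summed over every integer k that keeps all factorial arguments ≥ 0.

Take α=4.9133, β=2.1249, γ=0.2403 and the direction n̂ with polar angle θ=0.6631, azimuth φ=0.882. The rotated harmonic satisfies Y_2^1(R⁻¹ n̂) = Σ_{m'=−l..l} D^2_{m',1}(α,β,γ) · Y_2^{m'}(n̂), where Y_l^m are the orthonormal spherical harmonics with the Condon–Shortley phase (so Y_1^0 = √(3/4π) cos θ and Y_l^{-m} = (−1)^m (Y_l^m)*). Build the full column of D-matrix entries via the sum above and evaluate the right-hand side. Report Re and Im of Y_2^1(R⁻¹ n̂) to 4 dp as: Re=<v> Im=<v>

Re=-0.1949 Im=0.3309

Need the full column D^2_{m',1} for m'=−2..2 at α=4.9133, β=2.1249, γ=0.2403.
cos(β/2)=0.486733, sin(β/2)=0.873551
d^2_{-2,1}: single k=3 term ⇒ +0.648911;  D = -0.640465-0.104358i
d^2_{-1,1}: k∈[2..3] ⇒ +0.542350 -0.582307 = -0.039957;  D = +0.001573+0.039926i
d^2_{0,1}: k∈[1..2] ⇒ +0.246739 -0.794751 = -0.548012;  D = -0.532266+0.130424i
d^2_{1,1}: k∈[0..1] ⇒ +0.056126 -0.542350 = -0.486224;  D = -0.207635-0.439661i
d^2_{2,1}: single k=0 term ⇒ -0.201461;  D = +0.161335-0.120654i
Y_2^{m'}(θ=0.6631,φ=0.882) and Σ D·Y over m':
  (-0.6405-0.1044i)·(-0.0281-0.1436i)  (+0.0016+0.0399i)·(+0.2382-0.2893i)  (-0.5323+0.1304i)·(+0.2723+0.0000i)  (-0.2076-0.4397i)·(-0.2382-0.2893i)  (+0.1613-0.1207i)·(-0.0281+0.1436i)
Y_2^1(R⁻¹ n̂) = -0.194930+0.330869i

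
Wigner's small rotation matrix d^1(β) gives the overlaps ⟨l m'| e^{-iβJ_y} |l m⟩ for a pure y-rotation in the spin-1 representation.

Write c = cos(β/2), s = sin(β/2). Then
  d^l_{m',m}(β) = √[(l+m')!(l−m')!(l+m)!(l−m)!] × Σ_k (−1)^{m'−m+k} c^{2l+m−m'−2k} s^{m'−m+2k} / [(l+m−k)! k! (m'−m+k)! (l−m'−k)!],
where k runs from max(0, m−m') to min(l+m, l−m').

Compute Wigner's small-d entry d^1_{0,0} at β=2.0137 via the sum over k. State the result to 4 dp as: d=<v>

d^1_{0,0}(β=2.0137) via Wigner's sum:
c=cos(2.0137/2)=0.534526, s=sin(2.0137/2)=0.845152; N=√[1·1·1·1]=1.000000
k∈{0,1} keeps every argument non-negative
  k=0: (−1)^0·1.0000/(1)·0.5345^2·0.8452^0 = +0.285718
  k=1: (−1)^1·1.0000/(1)·0.5345^0·0.8452^2 = -0.714282
d^1_{0,0}(2.0137) = +0.285718 -0.714282 = -0.428565

d=-0.4286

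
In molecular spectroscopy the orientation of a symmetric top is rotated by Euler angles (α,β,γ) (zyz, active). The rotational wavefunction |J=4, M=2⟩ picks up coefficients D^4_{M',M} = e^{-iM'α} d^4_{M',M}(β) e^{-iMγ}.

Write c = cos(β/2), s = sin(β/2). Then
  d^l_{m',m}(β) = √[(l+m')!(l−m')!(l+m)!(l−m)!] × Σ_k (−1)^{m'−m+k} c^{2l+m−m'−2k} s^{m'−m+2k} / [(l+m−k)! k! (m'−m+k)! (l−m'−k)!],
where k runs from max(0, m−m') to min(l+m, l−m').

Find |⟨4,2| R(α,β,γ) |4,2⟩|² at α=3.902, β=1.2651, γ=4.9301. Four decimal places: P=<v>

Split into d^4_{2,2}(β=1.2651) × two z-phases.
c=cos(1.2651/2)=0.806523, s=sin(1.2651/2)=0.591203; N=√[720·2·720·2]=1440.000000
k∈{0,1,2} keeps every argument non-negative
  k=0: (−1)^0·1440.0000/(1440)·0.8065^8·0.5912^0 = +0.179033
  k=1: (−1)^1·1440.0000/(120)·0.8065^6·0.5912^2 = -1.154394
  k=2: (−1)^2·1440.0000/(96)·0.8065^4·0.5912^4 = +0.775362
d^4_{2,2}(1.2651) = +0.179033 -1.154394 +0.775362 = -0.199999
|D^4_{2,2}|² = |d^4_{2,2}(β)|² = (-0.199999)² = 0.040000 (the z-rotation phases have unit modulus)

P=0.0400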